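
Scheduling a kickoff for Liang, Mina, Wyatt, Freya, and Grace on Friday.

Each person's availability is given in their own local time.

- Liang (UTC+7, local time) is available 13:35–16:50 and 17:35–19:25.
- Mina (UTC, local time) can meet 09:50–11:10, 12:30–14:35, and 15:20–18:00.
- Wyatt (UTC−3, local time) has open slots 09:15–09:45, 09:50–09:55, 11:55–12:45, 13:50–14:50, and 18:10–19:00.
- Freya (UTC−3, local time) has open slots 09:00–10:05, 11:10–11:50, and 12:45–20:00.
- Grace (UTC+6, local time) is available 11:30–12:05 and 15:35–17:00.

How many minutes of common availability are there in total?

0 minutes

Liang → UTC: 06:35–09:50, 10:35–12:25.
Mina → UTC: 09:50–11:10, 12:30–14:35, 15:20–18:00.
Wyatt → UTC: 12:15–12:45, 12:50–12:55, 14:55–15:45, 16:50–17:50, 21:10–22:00.
Freya → UTC: 12:00–13:05, 14:10–14:50, 15:45–23:00.
Grace → UTC: 05:30–06:05, 09:35–11:00.
Liang ∩ Mina: 10:35–11:10.
Liang ∩ Mina ∩ Wyatt: (none).
Liang ∩ Mina ∩ Wyatt ∩ Freya: (none).
Liang ∩ Mina ∩ Wyatt ∩ Freya ∩ Grace: (none).
Total common minutes: 0.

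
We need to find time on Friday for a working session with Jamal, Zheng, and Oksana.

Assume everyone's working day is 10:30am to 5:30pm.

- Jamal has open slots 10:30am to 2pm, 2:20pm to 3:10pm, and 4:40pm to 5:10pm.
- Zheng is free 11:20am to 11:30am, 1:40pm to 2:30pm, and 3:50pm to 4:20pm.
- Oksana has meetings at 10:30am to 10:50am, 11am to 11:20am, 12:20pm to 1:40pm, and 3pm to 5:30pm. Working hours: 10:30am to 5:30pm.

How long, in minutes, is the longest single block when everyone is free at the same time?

Oksana free within 10:30–17:30: 10:50–11:00, 11:20–12:20, 13:40–15:00.
Jamal ∩ Zheng: 11:20–11:30, 13:40–14:00, 14:20–14:30.
Jamal ∩ Zheng ∩ Oksana: 11:20–11:30, 13:40–14:00, 14:20–14:30.
Common window lengths: 10, 20, 10 min; longest is 20.

20 minutes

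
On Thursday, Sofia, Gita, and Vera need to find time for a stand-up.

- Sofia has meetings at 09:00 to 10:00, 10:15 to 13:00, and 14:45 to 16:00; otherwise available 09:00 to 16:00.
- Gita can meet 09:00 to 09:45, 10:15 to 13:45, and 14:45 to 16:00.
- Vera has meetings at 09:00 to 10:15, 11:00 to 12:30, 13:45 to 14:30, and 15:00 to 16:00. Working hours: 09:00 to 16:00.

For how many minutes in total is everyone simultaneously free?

45 minutes

Sofia free within 09:00–16:00: 10:00–10:15, 13:00–14:45.
Vera free within 09:00–16:00: 10:15–11:00, 12:30–13:45, 14:30–15:00.
Sofia ∩ Gita: 13:00–13:45.
Sofia ∩ Gita ∩ Vera: 13:00–13:45.
Total common minutes: 45.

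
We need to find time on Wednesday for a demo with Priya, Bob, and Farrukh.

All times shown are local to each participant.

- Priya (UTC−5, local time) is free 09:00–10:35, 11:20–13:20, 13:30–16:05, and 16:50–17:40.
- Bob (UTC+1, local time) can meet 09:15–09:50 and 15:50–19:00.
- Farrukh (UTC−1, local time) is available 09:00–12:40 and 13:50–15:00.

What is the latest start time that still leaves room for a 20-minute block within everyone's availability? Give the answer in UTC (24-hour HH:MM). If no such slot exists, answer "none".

15:15

Priya → UTC: 14:00–15:35, 16:20–18:20, 18:30–21:05, 21:50–22:40.
Bob → UTC: 08:15–08:50, 14:50–18:00.
Farrukh → UTC: 10:00–13:40, 14:50–16:00.
Priya ∩ Bob: 14:50–15:35, 16:20–18:00.
Priya ∩ Bob ∩ Farrukh: 14:50–15:35.
Windows ≥ 20 min: 14:50–15:35.
Latest start in the last window 14:50–15:35 is 15:35 − 20 min = 15:15.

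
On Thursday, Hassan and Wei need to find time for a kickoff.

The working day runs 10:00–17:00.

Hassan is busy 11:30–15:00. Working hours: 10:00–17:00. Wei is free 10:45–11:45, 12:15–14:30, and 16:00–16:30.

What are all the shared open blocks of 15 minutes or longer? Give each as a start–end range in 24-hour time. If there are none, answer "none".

10:45–11:30, 16:00–16:30

Hassan free within 10:00–17:00: 10:00–11:30, 15:00–17:00.
Hassan ∩ Wei: 10:45–11:30, 16:00–16:30.
Windows ≥ 15 min: 10:45–11:30, 16:00–16:30.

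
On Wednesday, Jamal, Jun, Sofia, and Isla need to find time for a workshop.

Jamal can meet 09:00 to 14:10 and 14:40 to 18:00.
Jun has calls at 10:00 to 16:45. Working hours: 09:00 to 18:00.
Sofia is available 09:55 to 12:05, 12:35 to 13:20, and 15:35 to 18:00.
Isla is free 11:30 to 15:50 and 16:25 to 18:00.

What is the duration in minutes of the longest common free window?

75 minutes

Jun free within 09:00–18:00: 09:00–10:00, 16:45–18:00.
Jamal ∩ Jun: 09:00–10:00, 16:45–18:00.
Jamal ∩ Jun ∩ Sofia: 09:55–10:00, 16:45–18:00.
Jamal ∩ Jun ∩ Sofia ∩ Isla: 16:45–18:00.
Single common window of 75 minutes.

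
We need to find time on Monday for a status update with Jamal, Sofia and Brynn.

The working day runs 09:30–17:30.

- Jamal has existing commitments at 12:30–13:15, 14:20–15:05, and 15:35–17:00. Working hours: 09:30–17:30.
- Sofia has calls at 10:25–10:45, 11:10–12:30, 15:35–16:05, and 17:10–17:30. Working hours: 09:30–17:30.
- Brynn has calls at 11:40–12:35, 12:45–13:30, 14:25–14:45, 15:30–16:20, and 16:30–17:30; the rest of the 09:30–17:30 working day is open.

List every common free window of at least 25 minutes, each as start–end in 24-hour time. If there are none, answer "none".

09:30–10:25, 10:45–11:10, 13:30–14:20, 15:05–15:30

Jamal free within 09:30–17:30: 09:30–12:30, 13:15–14:20, 15:05–15:35, 17:00–17:30.
Sofia free within 09:30–17:30: 09:30–10:25, 10:45–11:10, 12:30–15:35, 16:05–17:10.
Brynn free within 09:30–17:30: 09:30–11:40, 12:35–12:45, 13:30–14:25, 14:45–15:30, 16:20–16:30.
Jamal ∩ Sofia: 09:30–10:25, 10:45–11:10, 13:15–14:20, 15:05–15:35, 17:00–17:10.
Jamal ∩ Sofia ∩ Brynn: 09:30–10:25, 10:45–11:10, 13:30–14:20, 15:05–15:30.
Windows ≥ 25 min: 09:30–10:25, 10:45–11:10, 13:30–14:20, 15:05–15:30.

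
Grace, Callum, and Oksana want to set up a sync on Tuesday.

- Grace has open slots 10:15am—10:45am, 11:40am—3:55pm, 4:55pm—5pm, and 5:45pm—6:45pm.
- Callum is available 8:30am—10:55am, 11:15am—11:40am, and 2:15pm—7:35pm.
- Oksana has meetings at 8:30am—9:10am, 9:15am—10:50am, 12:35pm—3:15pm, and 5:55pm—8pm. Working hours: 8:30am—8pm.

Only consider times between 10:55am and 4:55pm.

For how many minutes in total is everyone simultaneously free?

Oksana free within 08:30–20:00: 09:10–09:15, 10:50–12:35, 15:15–17:55.
Grace ∩ Callum: 10:15–10:45, 14:15–15:55, 16:55–17:00, 17:45–18:45.
Grace ∩ Callum ∩ Oksana: 15:15–15:55, 16:55–17:00, 17:45–17:55.
Restricted to 10:55–16:55: 15:15–15:55.
Total common minutes: 40.

40 minutes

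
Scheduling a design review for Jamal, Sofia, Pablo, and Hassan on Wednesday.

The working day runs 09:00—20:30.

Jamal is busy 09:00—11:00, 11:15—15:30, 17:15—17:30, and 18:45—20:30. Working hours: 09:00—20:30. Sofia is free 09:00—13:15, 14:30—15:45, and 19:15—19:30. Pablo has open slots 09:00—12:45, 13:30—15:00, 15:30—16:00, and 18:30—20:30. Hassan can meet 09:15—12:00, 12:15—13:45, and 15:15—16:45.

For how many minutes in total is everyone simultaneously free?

30 minutes

Jamal free within 09:00–20:30: 11:00–11:15, 15:30–17:15, 17:30–18:45.
Jamal ∩ Sofia: 11:00–11:15, 15:30–15:45.
Jamal ∩ Sofia ∩ Pablo: 11:00–11:15, 15:30–15:45.
Jamal ∩ Sofia ∩ Pablo ∩ Hassan: 11:00–11:15, 15:30–15:45.
Total common minutes: 15 + 15 = 30.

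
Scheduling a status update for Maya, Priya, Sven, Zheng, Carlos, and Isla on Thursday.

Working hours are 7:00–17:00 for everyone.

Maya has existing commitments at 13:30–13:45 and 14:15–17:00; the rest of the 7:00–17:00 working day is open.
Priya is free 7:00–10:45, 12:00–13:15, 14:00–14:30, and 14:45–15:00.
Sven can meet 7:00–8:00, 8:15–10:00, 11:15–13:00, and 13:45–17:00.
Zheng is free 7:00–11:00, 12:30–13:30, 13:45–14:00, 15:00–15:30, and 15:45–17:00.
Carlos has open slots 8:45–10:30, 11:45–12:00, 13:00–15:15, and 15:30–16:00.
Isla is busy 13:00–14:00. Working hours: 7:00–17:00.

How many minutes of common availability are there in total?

75 minutes

Maya free within 07:00–17:00: 07:00–13:30, 13:45–14:15.
Isla free within 07:00–17:00: 07:00–13:00, 14:00–17:00.
Maya ∩ Priya: 07:00–10:45, 12:00–13:15, 14:00–14:15.
Maya ∩ Priya ∩ Sven: 07:00–08:00, 08:15–10:00, 12:00–13:00, 14:00–14:15.
Maya ∩ Priya ∩ Sven ∩ Zheng: 07:00–08:00, 08:15–10:00, 12:30–13:00.
Maya ∩ Priya ∩ Sven ∩ Zheng ∩ Carlos: 08:45–10:00.
Maya ∩ Priya ∩ Sven ∩ Zheng ∩ Carlos ∩ Isla: 08:45–10:00.
Total common minutes: 75.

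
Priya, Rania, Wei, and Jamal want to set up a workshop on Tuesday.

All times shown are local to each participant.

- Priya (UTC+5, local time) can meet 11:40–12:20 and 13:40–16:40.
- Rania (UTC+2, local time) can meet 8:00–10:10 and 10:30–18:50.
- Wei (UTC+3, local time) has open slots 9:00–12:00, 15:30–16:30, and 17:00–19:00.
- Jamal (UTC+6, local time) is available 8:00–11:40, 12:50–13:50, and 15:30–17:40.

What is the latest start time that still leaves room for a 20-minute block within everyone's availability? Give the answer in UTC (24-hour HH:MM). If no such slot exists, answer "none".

Priya → UTC: 06:40–07:20, 08:40–11:40.
Rania → UTC: 06:00–08:10, 08:30–16:50.
Wei → UTC: 06:00–09:00, 12:30–13:30, 14:00–16:00.
Jamal → UTC: 02:00–05:40, 06:50–07:50, 09:30–11:40.
Priya ∩ Rania: 06:40–07:20, 08:40–11:40.
Priya ∩ Rania ∩ Wei: 06:40–07:20, 08:40–09:00.
Priya ∩ Rania ∩ Wei ∩ Jamal: 06:50–07:20.
Windows ≥ 20 min: 06:50–07:20.
Latest start in the last window 06:50–07:20 is 07:20 − 20 min = 07:00.

07:00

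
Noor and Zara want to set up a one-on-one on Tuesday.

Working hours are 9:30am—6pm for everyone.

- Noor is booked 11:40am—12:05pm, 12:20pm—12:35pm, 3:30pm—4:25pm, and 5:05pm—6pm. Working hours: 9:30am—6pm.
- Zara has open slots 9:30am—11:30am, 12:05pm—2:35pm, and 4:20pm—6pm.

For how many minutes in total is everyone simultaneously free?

Noor free within 09:30–18:00: 09:30–11:40, 12:05–12:20, 12:35–15:30, 16:25–17:05.
Noor ∩ Zara: 09:30–11:30, 12:05–12:20, 12:35–14:35, 16:25–17:05.
Total common minutes: 120 + 15 + 120 + 40 = 295.

295 minutes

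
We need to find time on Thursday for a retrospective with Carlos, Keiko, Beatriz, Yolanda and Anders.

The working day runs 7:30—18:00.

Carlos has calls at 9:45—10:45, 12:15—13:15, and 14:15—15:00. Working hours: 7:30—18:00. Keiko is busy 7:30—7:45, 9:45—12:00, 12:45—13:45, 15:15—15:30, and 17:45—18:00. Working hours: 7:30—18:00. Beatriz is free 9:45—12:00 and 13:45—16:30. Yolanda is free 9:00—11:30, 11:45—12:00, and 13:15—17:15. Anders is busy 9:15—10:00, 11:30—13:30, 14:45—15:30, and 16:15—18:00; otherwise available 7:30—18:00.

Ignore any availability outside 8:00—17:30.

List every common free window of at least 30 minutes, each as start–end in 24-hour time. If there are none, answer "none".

13:45–14:15, 15:30–16:15

Carlos free within 07:30–18:00: 07:30–09:45, 10:45–12:15, 13:15–14:15, 15:00–18:00.
Keiko free within 07:30–18:00: 07:45–09:45, 12:00–12:45, 13:45–15:15, 15:30–17:45.
Anders free within 07:30–18:00: 07:30–09:15, 10:00–11:30, 13:30–14:45, 15:30–16:15.
Carlos ∩ Keiko: 07:45–09:45, 12:00–12:15, 13:45–14:15, 15:00–15:15, 15:30–17:45.
Carlos ∩ Keiko ∩ Beatriz: 13:45–14:15, 15:00–15:15, 15:30–16:30.
Carlos ∩ Keiko ∩ Beatriz ∩ Yolanda: 13:45–14:15, 15:00–15:15, 15:30–16:30.
Carlos ∩ Keiko ∩ Beatriz ∩ Yolanda ∩ Anders: 13:45–14:15, 15:30–16:15.
Restricted to 08:00–17:30: 13:45–14:15, 15:30–16:15.
Windows ≥ 30 min: 13:45–14:15, 15:30–16:15.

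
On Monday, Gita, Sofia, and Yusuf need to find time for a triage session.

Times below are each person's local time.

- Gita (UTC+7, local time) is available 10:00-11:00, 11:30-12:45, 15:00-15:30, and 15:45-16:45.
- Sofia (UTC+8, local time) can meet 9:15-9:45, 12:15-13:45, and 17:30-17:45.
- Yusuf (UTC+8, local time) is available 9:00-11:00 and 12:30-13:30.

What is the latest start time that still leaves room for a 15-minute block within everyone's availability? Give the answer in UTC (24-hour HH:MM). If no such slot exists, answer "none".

Gita → UTC: 03:00–04:00, 04:30–05:45, 08:00–08:30, 08:45–09:45.
Sofia → UTC: 01:15–01:45, 04:15–05:45, 09:30–09:45.
Yusuf → UTC: 01:00–03:00, 04:30–05:30.
Gita ∩ Sofia: 04:30–05:45, 09:30–09:45.
Gita ∩ Sofia ∩ Yusuf: 04:30–05:30.
Windows ≥ 15 min: 04:30–05:30.
Latest start in the last window 04:30–05:30 is 05:30 − 15 min = 05:15.

05:15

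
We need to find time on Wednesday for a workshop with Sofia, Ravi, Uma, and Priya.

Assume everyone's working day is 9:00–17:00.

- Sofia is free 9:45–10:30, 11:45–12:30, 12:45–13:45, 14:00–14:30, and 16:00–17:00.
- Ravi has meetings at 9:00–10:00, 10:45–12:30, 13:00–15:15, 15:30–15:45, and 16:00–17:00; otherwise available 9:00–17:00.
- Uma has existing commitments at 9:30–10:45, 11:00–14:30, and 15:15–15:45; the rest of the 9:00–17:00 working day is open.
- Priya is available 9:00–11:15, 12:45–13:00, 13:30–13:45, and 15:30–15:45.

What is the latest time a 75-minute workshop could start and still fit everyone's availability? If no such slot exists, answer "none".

none

Ravi free within 09:00–17:00: 10:00–10:45, 12:30–13:00, 15:15–15:30, 15:45–16:00.
Uma free within 09:00–17:00: 09:00–09:30, 10:45–11:00, 14:30–15:15, 15:45–17:00.
Sofia ∩ Ravi: 10:00–10:30, 12:45–13:00.
Sofia ∩ Ravi ∩ Uma: (none).
Sofia ∩ Ravi ∩ Uma ∩ Priya: (none).
Windows ≥ 75 min: (none).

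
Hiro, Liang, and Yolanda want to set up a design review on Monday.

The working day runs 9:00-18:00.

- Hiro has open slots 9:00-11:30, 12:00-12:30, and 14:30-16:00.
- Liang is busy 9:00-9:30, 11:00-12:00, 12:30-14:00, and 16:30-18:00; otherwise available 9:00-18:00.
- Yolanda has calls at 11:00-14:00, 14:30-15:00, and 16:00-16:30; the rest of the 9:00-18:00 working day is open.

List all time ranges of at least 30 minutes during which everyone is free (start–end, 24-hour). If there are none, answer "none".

09:30–11:00, 15:00–16:00

Liang free within 09:00–18:00: 09:30–11:00, 12:00–12:30, 14:00–16:30.
Yolanda free within 09:00–18:00: 09:00–11:00, 14:00–14:30, 15:00–16:00, 16:30–18:00.
Hiro ∩ Liang: 09:30–11:00, 12:00–12:30, 14:30–16:00.
Hiro ∩ Liang ∩ Yolanda: 09:30–11:00, 15:00–16:00.
Windows ≥ 30 min: 09:30–11:00, 15:00–16:00.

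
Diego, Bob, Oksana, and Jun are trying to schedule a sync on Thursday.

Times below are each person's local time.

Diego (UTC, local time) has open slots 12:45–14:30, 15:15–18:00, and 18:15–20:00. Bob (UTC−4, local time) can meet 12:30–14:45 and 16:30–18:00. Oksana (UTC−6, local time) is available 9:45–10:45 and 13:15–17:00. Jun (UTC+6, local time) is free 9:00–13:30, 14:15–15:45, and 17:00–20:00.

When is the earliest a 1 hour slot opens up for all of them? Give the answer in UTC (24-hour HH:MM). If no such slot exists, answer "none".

none

Diego → UTC: 12:45–14:30, 15:15–18:00, 18:15–20:00.
Bob → UTC: 16:30–18:45, 20:30–22:00.
Oksana → UTC: 15:45–16:45, 19:15–23:00.
Jun → UTC: 03:00–07:30, 08:15–09:45, 11:00–14:00.
Diego ∩ Bob: 16:30–18:00, 18:15–18:45.
Diego ∩ Bob ∩ Oksana: 16:30–16:45.
Diego ∩ Bob ∩ Oksana ∩ Jun: (none).
Windows ≥ 60 min: (none).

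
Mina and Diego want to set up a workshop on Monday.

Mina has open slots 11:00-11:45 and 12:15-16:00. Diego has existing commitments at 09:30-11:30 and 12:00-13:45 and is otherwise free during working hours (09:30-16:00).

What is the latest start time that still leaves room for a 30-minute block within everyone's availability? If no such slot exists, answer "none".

15:30

Diego free within 09:30–16:00: 11:30–12:00, 13:45–16:00.
Mina ∩ Diego: 11:30–11:45, 13:45–16:00.
Windows ≥ 30 min: 13:45–16:00.
Latest start in the last window 13:45–16:00 is 16:00 − 30 min = 15:30.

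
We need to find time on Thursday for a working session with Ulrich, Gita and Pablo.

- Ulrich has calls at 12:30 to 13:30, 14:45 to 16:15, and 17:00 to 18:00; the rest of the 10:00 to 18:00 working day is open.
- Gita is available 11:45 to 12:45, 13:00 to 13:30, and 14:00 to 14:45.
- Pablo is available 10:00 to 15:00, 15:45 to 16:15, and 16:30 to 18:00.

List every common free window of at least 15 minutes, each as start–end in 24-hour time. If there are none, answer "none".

11:45–12:30, 14:00–14:45

Ulrich free within 10:00–18:00: 10:00–12:30, 13:30–14:45, 16:15–17:00.
Ulrich ∩ Gita: 11:45–12:30, 14:00–14:45.
Ulrich ∩ Gita ∩ Pablo: 11:45–12:30, 14:00–14:45.
Windows ≥ 15 min: 11:45–12:30, 14:00–14:45.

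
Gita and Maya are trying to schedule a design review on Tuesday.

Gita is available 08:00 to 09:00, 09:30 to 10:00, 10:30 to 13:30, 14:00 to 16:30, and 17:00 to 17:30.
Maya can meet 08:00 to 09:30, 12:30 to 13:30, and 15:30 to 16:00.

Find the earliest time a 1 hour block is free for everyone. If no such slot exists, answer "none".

08:00

Gita ∩ Maya: 08:00–09:00, 12:30–13:30, 15:30–16:00.
Windows ≥ 60 min: 08:00–09:00, 12:30–13:30.
Earliest such window starts at 08:00.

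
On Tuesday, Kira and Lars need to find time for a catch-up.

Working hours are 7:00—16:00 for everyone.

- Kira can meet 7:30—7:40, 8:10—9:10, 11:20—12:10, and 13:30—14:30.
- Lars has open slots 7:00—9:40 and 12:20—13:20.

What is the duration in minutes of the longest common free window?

60 minutes

Kira ∩ Lars: 07:30–07:40, 08:10–09:10.
Common window lengths: 10, 60 min; longest is 60.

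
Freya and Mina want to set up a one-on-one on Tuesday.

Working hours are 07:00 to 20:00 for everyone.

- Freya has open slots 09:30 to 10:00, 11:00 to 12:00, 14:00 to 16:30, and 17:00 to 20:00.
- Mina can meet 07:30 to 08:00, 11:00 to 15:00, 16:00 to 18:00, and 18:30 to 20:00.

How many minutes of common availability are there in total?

300 minutes

Freya ∩ Mina: 11:00–12:00, 14:00–15:00, 16:00–16:30, 17:00–18:00, 18:30–20:00.
Total common minutes: 60 + 60 + 30 + 60 + 90 = 300.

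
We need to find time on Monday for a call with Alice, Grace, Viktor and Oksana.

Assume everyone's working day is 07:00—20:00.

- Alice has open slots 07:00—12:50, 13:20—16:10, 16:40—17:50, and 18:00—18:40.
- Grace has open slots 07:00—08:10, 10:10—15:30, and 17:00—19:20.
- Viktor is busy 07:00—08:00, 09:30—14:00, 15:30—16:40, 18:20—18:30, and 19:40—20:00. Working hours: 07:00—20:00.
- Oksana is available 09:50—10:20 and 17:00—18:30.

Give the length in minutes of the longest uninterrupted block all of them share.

Viktor free within 07:00–20:00: 08:00–09:30, 14:00–15:30, 16:40–18:20, 18:30–19:40.
Alice ∩ Grace: 07:00–08:10, 10:10–12:50, 13:20–15:30, 17:00–17:50, 18:00–18:40.
Alice ∩ Grace ∩ Viktor: 08:00–08:10, 14:00–15:30, 17:00–17:50, 18:00–18:20, 18:30–18:40.
Alice ∩ Grace ∩ Viktor ∩ Oksana: 17:00–17:50, 18:00–18:20.
Common window lengths: 50, 20 min; longest is 50.

50 minutes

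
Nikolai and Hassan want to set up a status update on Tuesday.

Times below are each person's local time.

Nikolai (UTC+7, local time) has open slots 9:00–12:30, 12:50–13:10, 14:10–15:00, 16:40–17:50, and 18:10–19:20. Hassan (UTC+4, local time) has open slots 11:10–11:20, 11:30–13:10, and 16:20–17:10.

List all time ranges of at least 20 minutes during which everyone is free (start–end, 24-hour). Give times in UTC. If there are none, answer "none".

07:30–08:00

Nikolai → UTC: 02:00–05:30, 05:50–06:10, 07:10–08:00, 09:40–10:50, 11:10–12:20.
Hassan → UTC: 07:10–07:20, 07:30–09:10, 12:20–13:10.
Nikolai ∩ Hassan: 07:10–07:20, 07:30–08:00.
Windows ≥ 20 min: 07:30–08:00.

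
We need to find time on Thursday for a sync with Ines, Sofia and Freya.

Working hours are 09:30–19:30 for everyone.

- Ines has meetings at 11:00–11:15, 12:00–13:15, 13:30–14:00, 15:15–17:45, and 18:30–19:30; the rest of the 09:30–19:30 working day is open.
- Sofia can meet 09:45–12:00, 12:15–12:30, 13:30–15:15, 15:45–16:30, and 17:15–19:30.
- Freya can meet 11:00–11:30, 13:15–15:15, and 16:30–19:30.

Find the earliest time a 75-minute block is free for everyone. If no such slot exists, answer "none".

Ines free within 09:30–19:30: 09:30–11:00, 11:15–12:00, 13:15–13:30, 14:00–15:15, 17:45–18:30.
Ines ∩ Sofia: 09:45–11:00, 11:15–12:00, 14:00–15:15, 17:45–18:30.
Ines ∩ Sofia ∩ Freya: 11:15–11:30, 14:00–15:15, 17:45–18:30.
Windows ≥ 75 min: 14:00–15:15.
Earliest such window starts at 14:00.

14:00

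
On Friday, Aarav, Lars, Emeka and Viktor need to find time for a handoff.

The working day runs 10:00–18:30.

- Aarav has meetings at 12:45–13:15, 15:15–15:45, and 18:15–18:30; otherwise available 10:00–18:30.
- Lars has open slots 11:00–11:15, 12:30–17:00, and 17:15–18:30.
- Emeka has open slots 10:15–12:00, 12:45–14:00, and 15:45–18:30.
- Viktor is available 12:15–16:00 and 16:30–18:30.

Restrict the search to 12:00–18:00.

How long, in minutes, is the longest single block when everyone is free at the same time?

45 minutes

Aarav free within 10:00–18:30: 10:00–12:45, 13:15–15:15, 15:45–18:15.
Aarav ∩ Lars: 11:00–11:15, 12:30–12:45, 13:15–15:15, 15:45–17:00, 17:15–18:15.
Aarav ∩ Lars ∩ Emeka: 11:00–11:15, 13:15–14:00, 15:45–17:00, 17:15–18:15.
Aarav ∩ Lars ∩ Emeka ∩ Viktor: 13:15–14:00, 15:45–16:00, 16:30–17:00, 17:15–18:15.
Restricted to 12:00–18:00: 13:15–14:00, 15:45–16:00, 16:30–17:00, 17:15–18:00.
Common window lengths: 45, 15, 30, 45 min; longest is 45.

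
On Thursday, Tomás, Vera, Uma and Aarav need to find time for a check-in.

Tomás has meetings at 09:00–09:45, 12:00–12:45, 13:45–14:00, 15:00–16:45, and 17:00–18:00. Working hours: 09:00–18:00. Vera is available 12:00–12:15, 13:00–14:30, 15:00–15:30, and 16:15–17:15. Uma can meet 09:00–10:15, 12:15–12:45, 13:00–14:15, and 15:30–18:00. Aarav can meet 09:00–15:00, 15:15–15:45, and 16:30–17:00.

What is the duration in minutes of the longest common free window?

Tomás free within 09:00–18:00: 09:45–12:00, 12:45–13:45, 14:00–15:00, 16:45–17:00.
Tomás ∩ Vera: 13:00–13:45, 14:00–14:30, 16:45–17:00.
Tomás ∩ Vera ∩ Uma: 13:00–13:45, 14:00–14:15, 16:45–17:00.
Tomás ∩ Vera ∩ Uma ∩ Aarav: 13:00–13:45, 14:00–14:15, 16:45–17:00.
Common window lengths: 45, 15, 15 min; longest is 45.

45 minutes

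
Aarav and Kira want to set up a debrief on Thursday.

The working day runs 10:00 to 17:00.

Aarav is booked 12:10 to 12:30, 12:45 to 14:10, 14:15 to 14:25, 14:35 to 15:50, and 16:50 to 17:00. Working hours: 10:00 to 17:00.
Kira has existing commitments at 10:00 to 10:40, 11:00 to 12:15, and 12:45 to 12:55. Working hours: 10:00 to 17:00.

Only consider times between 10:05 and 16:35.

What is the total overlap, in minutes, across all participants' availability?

95 minutes

Aarav free within 10:00–17:00: 10:00–12:10, 12:30–12:45, 14:10–14:15, 14:25–14:35, 15:50–16:50.
Kira free within 10:00–17:00: 10:40–11:00, 12:15–12:45, 12:55–17:00.
Aarav ∩ Kira: 10:40–11:00, 12:30–12:45, 14:10–14:15, 14:25–14:35, 15:50–16:50.
Restricted to 10:05–16:35: 10:40–11:00, 12:30–12:45, 14:10–14:15, 14:25–14:35, 15:50–16:35.
Total common minutes: 20 + 15 + 5 + 10 + 45 = 95.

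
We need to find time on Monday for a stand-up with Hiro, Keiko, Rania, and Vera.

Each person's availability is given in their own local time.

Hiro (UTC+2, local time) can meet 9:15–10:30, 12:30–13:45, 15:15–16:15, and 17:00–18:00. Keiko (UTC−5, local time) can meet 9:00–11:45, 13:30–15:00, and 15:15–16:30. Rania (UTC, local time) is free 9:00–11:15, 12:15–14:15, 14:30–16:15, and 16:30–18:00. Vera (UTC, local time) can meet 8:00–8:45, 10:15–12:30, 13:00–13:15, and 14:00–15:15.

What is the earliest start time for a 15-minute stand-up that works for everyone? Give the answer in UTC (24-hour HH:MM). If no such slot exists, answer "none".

Hiro → UTC: 07:15–08:30, 10:30–11:45, 13:15–14:15, 15:00–16:00.
Keiko → UTC: 14:00–16:45, 18:30–20:00, 20:15–21:30.
Rania → UTC: 09:00–11:15, 12:15–14:15, 14:30–16:15, 16:30–18:00.
Vera → UTC: 08:00–08:45, 10:15–12:30, 13:00–13:15, 14:00–15:15.
Hiro ∩ Keiko: 14:00–14:15, 15:00–16:00.
Hiro ∩ Keiko ∩ Rania: 14:00–14:15, 15:00–16:00.
Hiro ∩ Keiko ∩ Rania ∩ Vera: 14:00–14:15, 15:00–15:15.
Windows ≥ 15 min: 14:00–14:15, 15:00–15:15.
Earliest such window starts at 14:00.

14:00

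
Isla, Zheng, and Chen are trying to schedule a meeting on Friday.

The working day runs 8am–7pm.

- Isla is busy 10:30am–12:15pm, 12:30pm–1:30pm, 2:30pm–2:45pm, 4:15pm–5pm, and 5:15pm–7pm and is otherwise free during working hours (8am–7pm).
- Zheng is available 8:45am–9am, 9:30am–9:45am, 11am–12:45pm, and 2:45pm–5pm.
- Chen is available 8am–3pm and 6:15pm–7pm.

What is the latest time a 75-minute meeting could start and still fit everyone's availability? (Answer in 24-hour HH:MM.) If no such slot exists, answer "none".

none

Isla free within 08:00–19:00: 08:00–10:30, 12:15–12:30, 13:30–14:30, 14:45–16:15, 17:00–17:15.
Isla ∩ Zheng: 08:45–09:00, 09:30–09:45, 12:15–12:30, 14:45–16:15.
Isla ∩ Zheng ∩ Chen: 08:45–09:00, 09:30–09:45, 12:15–12:30, 14:45–15:00.
Windows ≥ 75 min: (none).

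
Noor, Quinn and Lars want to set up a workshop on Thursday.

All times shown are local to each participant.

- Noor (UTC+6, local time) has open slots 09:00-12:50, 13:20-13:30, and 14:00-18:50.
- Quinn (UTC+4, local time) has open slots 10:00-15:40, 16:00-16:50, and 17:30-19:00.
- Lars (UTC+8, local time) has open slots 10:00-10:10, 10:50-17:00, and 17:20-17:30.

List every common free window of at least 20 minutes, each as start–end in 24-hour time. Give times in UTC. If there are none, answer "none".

06:00–06:50, 08:00–09:00

Noor → UTC: 03:00–06:50, 07:20–07:30, 08:00–12:50.
Quinn → UTC: 06:00–11:40, 12:00–12:50, 13:30–15:00.
Lars → UTC: 02:00–02:10, 02:50–09:00, 09:20–09:30.
Noor ∩ Quinn: 06:00–06:50, 07:20–07:30, 08:00–11:40, 12:00–12:50.
Noor ∩ Quinn ∩ Lars: 06:00–06:50, 07:20–07:30, 08:00–09:00, 09:20–09:30.
Windows ≥ 20 min: 06:00–06:50, 08:00–09:00.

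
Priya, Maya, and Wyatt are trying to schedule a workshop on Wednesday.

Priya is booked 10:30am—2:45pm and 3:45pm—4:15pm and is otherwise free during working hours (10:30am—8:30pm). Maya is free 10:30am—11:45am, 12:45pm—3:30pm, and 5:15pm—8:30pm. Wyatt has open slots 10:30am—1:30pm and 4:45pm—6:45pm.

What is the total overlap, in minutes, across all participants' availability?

Priya free within 10:30–20:30: 14:45–15:45, 16:15–20:30.
Priya ∩ Maya: 14:45–15:30, 17:15–20:30.
Priya ∩ Maya ∩ Wyatt: 17:15–18:45.
Total common minutes: 90.

90 minutes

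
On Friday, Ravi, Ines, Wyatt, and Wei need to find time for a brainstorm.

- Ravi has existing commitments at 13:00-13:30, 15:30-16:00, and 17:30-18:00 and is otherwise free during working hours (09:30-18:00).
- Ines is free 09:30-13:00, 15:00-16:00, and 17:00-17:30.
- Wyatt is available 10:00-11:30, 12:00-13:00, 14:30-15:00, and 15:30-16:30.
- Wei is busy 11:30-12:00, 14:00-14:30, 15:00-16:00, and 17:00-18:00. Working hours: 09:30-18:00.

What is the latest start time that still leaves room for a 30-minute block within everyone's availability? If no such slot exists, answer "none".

12:30

Ravi free within 09:30–18:00: 09:30–13:00, 13:30–15:30, 16:00–17:30.
Wei free within 09:30–18:00: 09:30–11:30, 12:00–14:00, 14:30–15:00, 16:00–17:00.
Ravi ∩ Ines: 09:30–13:00, 15:00–15:30, 17:00–17:30.
Ravi ∩ Ines ∩ Wyatt: 10:00–11:30, 12:00–13:00.
Ravi ∩ Ines ∩ Wyatt ∩ Wei: 10:00–11:30, 12:00–13:00.
Windows ≥ 30 min: 10:00–11:30, 12:00–13:00.
Latest start in the last window 12:00–13:00 is 13:00 − 30 min = 12:30.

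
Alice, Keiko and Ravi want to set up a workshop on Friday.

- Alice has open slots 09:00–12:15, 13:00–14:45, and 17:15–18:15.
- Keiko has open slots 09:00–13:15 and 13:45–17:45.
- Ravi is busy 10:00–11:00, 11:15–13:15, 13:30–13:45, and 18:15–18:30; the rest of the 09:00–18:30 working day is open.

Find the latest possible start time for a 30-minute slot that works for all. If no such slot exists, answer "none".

17:15

Ravi free within 09:00–18:30: 09:00–10:00, 11:00–11:15, 13:15–13:30, 13:45–18:15.
Alice ∩ Keiko: 09:00–12:15, 13:00–13:15, 13:45–14:45, 17:15–17:45.
Alice ∩ Keiko ∩ Ravi: 09:00–10:00, 11:00–11:15, 13:45–14:45, 17:15–17:45.
Windows ≥ 30 min: 09:00–10:00, 13:45–14:45, 17:15–17:45.
Latest start in the last window 17:15–17:45 is 17:45 − 30 min = 17:15.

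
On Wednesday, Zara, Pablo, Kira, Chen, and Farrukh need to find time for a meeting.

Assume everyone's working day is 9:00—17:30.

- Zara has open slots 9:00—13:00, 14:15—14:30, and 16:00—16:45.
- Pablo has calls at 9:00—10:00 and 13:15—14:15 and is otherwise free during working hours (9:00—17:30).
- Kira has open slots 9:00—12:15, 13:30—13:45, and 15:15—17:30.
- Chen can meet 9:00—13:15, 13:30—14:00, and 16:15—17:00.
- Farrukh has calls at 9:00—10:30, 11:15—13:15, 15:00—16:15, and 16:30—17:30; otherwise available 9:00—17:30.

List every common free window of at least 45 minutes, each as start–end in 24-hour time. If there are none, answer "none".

10:30–11:15

Pablo free within 09:00–17:30: 10:00–13:15, 14:15–17:30.
Farrukh free within 09:00–17:30: 10:30–11:15, 13:15–15:00, 16:15–16:30.
Zara ∩ Pablo: 10:00–13:00, 14:15–14:30, 16:00–16:45.
Zara ∩ Pablo ∩ Kira: 10:00–12:15, 16:00–16:45.
Zara ∩ Pablo ∩ Kira ∩ Chen: 10:00–12:15, 16:15–16:45.
Zara ∩ Pablo ∩ Kira ∩ Chen ∩ Farrukh: 10:30–11:15, 16:15–16:30.
Windows ≥ 45 min: 10:30–11:15.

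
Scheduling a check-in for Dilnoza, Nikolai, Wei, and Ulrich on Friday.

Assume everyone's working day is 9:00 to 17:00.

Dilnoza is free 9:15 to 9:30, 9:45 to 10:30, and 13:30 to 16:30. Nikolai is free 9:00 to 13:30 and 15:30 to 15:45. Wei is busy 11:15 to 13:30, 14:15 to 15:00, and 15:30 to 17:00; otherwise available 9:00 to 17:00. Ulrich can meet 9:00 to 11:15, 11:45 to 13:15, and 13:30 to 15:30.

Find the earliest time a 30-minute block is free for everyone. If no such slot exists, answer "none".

09:45

Wei free within 09:00–17:00: 09:00–11:15, 13:30–14:15, 15:00–15:30.
Dilnoza ∩ Nikolai: 09:15–09:30, 09:45–10:30, 15:30–15:45.
Dilnoza ∩ Nikolai ∩ Wei: 09:15–09:30, 09:45–10:30.
Dilnoza ∩ Nikolai ∩ Wei ∩ Ulrich: 09:15–09:30, 09:45–10:30.
Windows ≥ 30 min: 09:45–10:30.
Earliest such window starts at 09:45.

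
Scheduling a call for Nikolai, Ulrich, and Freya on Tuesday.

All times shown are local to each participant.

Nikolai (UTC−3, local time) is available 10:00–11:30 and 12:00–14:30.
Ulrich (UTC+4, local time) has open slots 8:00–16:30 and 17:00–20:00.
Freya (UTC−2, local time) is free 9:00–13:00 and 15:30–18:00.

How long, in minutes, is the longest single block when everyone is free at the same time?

90 minutes

Nikolai → UTC: 13:00–14:30, 15:00–17:30.
Ulrich → UTC: 04:00–12:30, 13:00–16:00.
Freya → UTC: 11:00–15:00, 17:30–20:00.
Nikolai ∩ Ulrich: 13:00–14:30, 15:00–16:00.
Nikolai ∩ Ulrich ∩ Freya: 13:00–14:30.
Single common window of 90 minutes.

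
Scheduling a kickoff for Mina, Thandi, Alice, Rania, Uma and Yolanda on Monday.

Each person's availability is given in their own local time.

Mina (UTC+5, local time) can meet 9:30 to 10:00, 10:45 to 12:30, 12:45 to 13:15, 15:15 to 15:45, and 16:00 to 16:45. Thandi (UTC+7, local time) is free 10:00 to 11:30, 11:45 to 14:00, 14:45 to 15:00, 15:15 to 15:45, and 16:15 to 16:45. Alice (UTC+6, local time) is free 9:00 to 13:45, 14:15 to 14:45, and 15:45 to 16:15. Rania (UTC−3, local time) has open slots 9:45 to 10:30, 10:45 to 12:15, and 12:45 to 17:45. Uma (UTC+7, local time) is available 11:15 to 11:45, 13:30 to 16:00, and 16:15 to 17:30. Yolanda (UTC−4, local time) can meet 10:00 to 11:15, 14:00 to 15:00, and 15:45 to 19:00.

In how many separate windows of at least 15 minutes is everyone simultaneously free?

Mina → UTC: 04:30–05:00, 05:45–07:30, 07:45–08:15, 10:15–10:45, 11:00–11:45.
Thandi → UTC: 03:00–04:30, 04:45–07:00, 07:45–08:00, 08:15–08:45, 09:15–09:45.
Alice → UTC: 03:00–07:45, 08:15–08:45, 09:45–10:15.
Rania → UTC: 12:45–13:30, 13:45–15:15, 15:45–20:45.
Uma → UTC: 04:15–04:45, 06:30–09:00, 09:15–10:30.
Yolanda → UTC: 14:00–15:15, 18:00–19:00, 19:45–23:00.
Mina ∩ Thandi: 04:45–05:00, 05:45–07:00, 07:45–08:00.
Mina ∩ Thandi ∩ Alice: 04:45–05:00, 05:45–07:00.
Mina ∩ Thandi ∩ Alice ∩ Rania: (none).
Mina ∩ Thandi ∩ Alice ∩ Rania ∩ Uma: (none).
Mina ∩ Thandi ∩ Alice ∩ Rania ∩ Uma ∩ Yolanda: (none).
Windows ≥ 15 min: (none).
That's 0 windows.

0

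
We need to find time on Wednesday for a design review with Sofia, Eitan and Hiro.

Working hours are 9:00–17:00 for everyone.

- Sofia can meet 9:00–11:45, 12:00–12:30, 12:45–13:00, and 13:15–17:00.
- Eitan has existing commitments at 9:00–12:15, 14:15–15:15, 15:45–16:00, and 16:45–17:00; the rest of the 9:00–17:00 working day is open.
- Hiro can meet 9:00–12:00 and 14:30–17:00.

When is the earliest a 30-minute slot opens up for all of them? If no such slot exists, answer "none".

Eitan free within 09:00–17:00: 12:15–14:15, 15:15–15:45, 16:00–16:45.
Sofia ∩ Eitan: 12:15–12:30, 12:45–13:00, 13:15–14:15, 15:15–15:45, 16:00–16:45.
Sofia ∩ Eitan ∩ Hiro: 15:15–15:45, 16:00–16:45.
Windows ≥ 30 min: 15:15–15:45, 16:00–16:45.
Earliest such window starts at 15:15.

15:15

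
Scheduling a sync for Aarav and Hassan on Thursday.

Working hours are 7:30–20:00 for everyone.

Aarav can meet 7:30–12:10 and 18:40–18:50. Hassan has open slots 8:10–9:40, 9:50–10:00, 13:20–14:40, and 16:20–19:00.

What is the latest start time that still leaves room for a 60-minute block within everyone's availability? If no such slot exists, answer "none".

Aarav ∩ Hassan: 08:10–09:40, 09:50–10:00, 18:40–18:50.
Windows ≥ 60 min: 08:10–09:40.
Latest start in the last window 08:10–09:40 is 09:40 − 60 min = 08:40.

08:40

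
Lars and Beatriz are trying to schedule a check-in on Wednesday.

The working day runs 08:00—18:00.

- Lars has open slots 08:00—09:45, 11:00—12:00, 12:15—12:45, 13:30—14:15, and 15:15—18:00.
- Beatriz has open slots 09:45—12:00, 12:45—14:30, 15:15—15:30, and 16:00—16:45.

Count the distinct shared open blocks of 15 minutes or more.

Lars ∩ Beatriz: 11:00–12:00, 13:30–14:15, 15:15–15:30, 16:00–16:45.
Windows ≥ 15 min: 11:00–12:00, 13:30–14:15, 15:15–15:30, 16:00–16:45.
That's 4 windows.

4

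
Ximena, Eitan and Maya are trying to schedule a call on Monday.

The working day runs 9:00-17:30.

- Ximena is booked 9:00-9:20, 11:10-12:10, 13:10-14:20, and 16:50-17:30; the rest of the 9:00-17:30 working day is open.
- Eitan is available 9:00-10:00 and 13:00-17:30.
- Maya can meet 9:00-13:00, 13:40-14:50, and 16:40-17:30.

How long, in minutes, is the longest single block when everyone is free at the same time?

40 minutes

Ximena free within 09:00–17:30: 09:20–11:10, 12:10–13:10, 14:20–16:50.
Ximena ∩ Eitan: 09:20–10:00, 13:00–13:10, 14:20–16:50.
Ximena ∩ Eitan ∩ Maya: 09:20–10:00, 14:20–14:50, 16:40–16:50.
Common window lengths: 40, 30, 10 min; longest is 40.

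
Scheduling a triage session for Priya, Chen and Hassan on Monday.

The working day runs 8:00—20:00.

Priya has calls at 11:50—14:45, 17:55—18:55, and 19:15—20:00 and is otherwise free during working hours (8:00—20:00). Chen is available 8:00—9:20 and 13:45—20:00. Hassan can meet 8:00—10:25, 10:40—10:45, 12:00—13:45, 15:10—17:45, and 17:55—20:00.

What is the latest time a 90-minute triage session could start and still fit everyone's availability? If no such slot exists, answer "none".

Priya free within 08:00–20:00: 08:00–11:50, 14:45–17:55, 18:55–19:15.
Priya ∩ Chen: 08:00–09:20, 14:45–17:55, 18:55–19:15.
Priya ∩ Chen ∩ Hassan: 08:00–09:20, 15:10–17:45, 18:55–19:15.
Windows ≥ 90 min: 15:10–17:45.
Latest start in the last window 15:10–17:45 is 17:45 − 90 min = 16:15.

16:15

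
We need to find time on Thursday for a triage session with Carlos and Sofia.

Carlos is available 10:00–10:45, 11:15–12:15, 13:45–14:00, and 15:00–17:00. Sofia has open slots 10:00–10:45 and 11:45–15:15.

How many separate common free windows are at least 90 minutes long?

Carlos ∩ Sofia: 10:00–10:45, 11:45–12:15, 13:45–14:00, 15:00–15:15.
Windows ≥ 90 min: (none).
That's 0 windows.

0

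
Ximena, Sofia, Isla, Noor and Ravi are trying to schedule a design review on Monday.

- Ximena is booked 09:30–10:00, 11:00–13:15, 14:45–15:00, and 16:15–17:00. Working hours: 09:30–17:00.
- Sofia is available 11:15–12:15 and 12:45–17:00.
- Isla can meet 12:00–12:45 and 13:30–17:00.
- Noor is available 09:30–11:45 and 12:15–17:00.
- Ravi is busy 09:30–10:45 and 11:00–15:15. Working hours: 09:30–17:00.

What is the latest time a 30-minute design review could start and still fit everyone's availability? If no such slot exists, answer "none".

15:45

Ximena free within 09:30–17:00: 10:00–11:00, 13:15–14:45, 15:00–16:15.
Ravi free within 09:30–17:00: 10:45–11:00, 15:15–17:00.
Ximena ∩ Sofia: 13:15–14:45, 15:00–16:15.
Ximena ∩ Sofia ∩ Isla: 13:30–14:45, 15:00–16:15.
Ximena ∩ Sofia ∩ Isla ∩ Noor: 13:30–14:45, 15:00–16:15.
Ximena ∩ Sofia ∩ Isla ∩ Noor ∩ Ravi: 15:15–16:15.
Windows ≥ 30 min: 15:15–16:15.
Latest start in the last window 15:15–16:15 is 16:15 − 30 min = 15:45.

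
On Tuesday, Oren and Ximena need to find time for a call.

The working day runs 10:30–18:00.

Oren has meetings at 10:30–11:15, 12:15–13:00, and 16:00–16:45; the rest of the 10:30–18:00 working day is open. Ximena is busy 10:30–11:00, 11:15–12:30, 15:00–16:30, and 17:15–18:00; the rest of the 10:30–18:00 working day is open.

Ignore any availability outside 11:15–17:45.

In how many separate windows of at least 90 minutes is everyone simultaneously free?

Oren free within 10:30–18:00: 11:15–12:15, 13:00–16:00, 16:45–18:00.
Ximena free within 10:30–18:00: 11:00–11:15, 12:30–15:00, 16:30–17:15.
Oren ∩ Ximena: 13:00–15:00, 16:45–17:15.
Restricted to 11:15–17:45: 13:00–15:00, 16:45–17:15.
Windows ≥ 90 min: 13:00–15:00.
That's 1 window.

1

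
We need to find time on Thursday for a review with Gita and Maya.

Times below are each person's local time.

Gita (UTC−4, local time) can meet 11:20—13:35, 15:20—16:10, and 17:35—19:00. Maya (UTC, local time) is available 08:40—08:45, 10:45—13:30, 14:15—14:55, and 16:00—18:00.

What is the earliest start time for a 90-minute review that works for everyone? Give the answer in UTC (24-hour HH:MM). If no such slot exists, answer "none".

16:00

Gita → UTC: 15:20–17:35, 19:20–20:10, 21:35–23:00.
Maya → UTC: 08:40–08:45, 10:45–13:30, 14:15–14:55, 16:00–18:00.
Gita ∩ Maya: 16:00–17:35.
Windows ≥ 90 min: 16:00–17:35.
Earliest such window starts at 16:00.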